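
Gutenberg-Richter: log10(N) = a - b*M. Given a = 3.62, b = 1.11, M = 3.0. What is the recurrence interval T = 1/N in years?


log10(N) = 3.62 - 1.11*3.0 = 0.29
N = 10^0.29 = 1.949845
T = 1/N = 1/1.949845 = 0.5129 years

0.5129


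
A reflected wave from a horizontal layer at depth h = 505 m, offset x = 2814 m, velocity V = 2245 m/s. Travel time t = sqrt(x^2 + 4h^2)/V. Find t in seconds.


x^2 + 4h^2 = 2814^2 + 4*505^2 = 7918596 + 1020100 = 8938696
sqrt(8938696) = 2989.7652
t = 2989.7652 / 2245 = 1.3317 s

1.3317


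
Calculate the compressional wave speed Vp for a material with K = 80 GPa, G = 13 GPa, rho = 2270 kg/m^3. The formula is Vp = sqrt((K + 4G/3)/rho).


First compute the effective modulus:
K + 4G/3 = 80e9 + 4*13e9/3 = 97333333333.33 Pa
Then divide by density:
97333333333.33 / 2270 = 42878120.4112 Pa/(kg/m^3)
Take the square root:
Vp = sqrt(42878120.4112) = 6548.14 m/s

6548.14


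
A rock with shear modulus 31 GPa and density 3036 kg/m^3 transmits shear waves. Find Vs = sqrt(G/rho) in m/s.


Convert G to Pa: G = 31e9 Pa
Compute G/rho = 31e9 / 3036 = 10210803.6891
Vs = sqrt(10210803.6891) = 3195.43 m/s

3195.43


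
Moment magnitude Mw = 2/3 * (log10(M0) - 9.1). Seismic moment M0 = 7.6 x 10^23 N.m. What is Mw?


log10(M0) = log10(7.6 x 10^23) = 23.8808
Mw = 2/3 * (23.8808 - 9.1)
= 2/3 * 14.7808
= 9.85

9.85


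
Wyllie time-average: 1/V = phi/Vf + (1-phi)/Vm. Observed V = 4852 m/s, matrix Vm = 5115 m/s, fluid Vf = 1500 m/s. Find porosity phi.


1/V - 1/Vm = 1/4852 - 1/5115 = 1.06e-05
1/Vf - 1/Vm = 1/1500 - 1/5115 = 0.00047116
phi = 1.06e-05 / 0.00047116 = 0.0225

0.0225


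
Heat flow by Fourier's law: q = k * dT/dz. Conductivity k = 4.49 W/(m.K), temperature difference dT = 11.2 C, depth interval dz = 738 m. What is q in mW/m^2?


q = k * dT / dz * 1000
= 4.49 * 11.2 / 738 * 1000
= 0.068141 * 1000
= 68.1409 mW/m^2

68.1409


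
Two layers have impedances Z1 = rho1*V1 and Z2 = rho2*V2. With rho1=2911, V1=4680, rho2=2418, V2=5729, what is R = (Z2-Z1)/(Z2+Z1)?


Z1 = 2911 * 4680 = 13623480
Z2 = 2418 * 5729 = 13852722
R = (13852722 - 13623480) / (13852722 + 13623480) = 229242 / 27476202 = 0.0083

0.0083


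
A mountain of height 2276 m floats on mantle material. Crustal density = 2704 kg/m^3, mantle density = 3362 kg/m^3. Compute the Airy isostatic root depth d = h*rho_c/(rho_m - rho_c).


rho_m - rho_c = 3362 - 2704 = 658
d = 2276 * 2704 / 658
= 6154304 / 658
= 9353.05 m

9353.05


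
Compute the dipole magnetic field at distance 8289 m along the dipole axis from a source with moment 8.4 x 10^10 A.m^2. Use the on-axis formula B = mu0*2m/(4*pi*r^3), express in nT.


m = 8.4 x 10^10 = 84000000000 A.m^2
2m = 168000000000 A.m^2
r^3 = 8289^3 = 569516641569
B = (4pi*10^-7) * 168000000000 / (4*pi * 569516641569) * 1e9
= 211115.026321 / 7156757189001.21 * 1e9
= 29.4987 nT

29.4987


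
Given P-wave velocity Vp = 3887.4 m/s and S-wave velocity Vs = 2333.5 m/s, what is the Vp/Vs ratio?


Vp/Vs = 3887.4 / 2333.5
= 1.6659

1.6659


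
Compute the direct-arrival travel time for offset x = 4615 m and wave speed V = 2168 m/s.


t = x / V
= 4615 / 2168
= 2.1287 s

2.1287


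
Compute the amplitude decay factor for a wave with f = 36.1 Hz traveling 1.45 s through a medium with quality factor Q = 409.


pi*f*t/Q = pi*36.1*1.45/409 = 0.40207
A/A0 = exp(-0.40207) = 0.668934

0.668934


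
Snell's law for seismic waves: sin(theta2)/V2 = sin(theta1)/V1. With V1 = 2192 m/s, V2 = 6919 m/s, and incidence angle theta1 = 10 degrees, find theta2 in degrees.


sin(theta1) = sin(10 deg) = 0.173648
sin(theta2) = V2/V1 * sin(theta1) = 6919/2192 * 0.173648 = 0.548117
theta2 = arcsin(0.548117) = 33.2379 degrees

33.2379


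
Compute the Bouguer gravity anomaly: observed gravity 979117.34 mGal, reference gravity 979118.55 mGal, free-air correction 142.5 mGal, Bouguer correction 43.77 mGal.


BA = g_obs - g_ref + FAC - BC
= 979117.34 - 979118.55 + 142.5 - 43.77
= 97.52 mGal

97.52


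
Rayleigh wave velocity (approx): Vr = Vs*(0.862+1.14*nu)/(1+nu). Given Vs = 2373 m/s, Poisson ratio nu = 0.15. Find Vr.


Numerator factor = 0.862 + 1.14*0.15 = 1.033
Denominator = 1 + 0.15 = 1.15
Vr = 2373 * 1.033 / 1.15 = 2131.57 m/s

2131.57


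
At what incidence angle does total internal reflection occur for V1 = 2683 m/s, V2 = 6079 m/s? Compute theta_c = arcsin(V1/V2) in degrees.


V1/V2 = 2683/6079 = 0.441355
theta_c = arcsin(0.441355) = 26.1904 degrees

26.1904


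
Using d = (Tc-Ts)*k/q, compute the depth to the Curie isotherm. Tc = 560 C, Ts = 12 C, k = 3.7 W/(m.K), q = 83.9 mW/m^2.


T_Curie - T_surf = 560 - 12 = 548 C
Convert q to W/m^2: 83.9 mW/m^2 = 0.0839 W/m^2
d = 548 * 3.7 / 0.0839 = 24166.87 m

24166.87


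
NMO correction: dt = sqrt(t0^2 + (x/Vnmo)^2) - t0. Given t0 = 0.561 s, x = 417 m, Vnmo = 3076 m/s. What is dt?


x/Vnmo = 417/3076 = 0.135566
(x/Vnmo)^2 = 0.018378
t0^2 = 0.314721
sqrt(0.314721 + 0.018378) = 0.577147
dt = 0.577147 - 0.561 = 0.016147

0.016147


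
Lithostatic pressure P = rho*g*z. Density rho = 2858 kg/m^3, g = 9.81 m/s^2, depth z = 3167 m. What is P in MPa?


P = rho * g * z / 1e6
= 2858 * 9.81 * 3167 / 1e6
= 88793115.66 / 1e6
= 88.7931 MPa

88.7931


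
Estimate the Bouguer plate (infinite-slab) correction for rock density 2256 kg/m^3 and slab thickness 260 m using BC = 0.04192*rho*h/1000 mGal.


BC = 0.04192 * rho * h / 1000
= 0.04192 * 2256 * 260 / 1000
= 24.5886 mGal

24.5886


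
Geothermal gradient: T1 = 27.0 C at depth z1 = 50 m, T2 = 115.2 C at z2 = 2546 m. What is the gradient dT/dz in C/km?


dT = 115.2 - 27.0 = 88.2 C
dz = 2546 - 50 = 2496 m
gradient = dT/dz * 1000 = 88.2/2496 * 1000 = 35.3365 C/km

35.3365


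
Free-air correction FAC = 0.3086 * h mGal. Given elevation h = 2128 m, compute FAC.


FAC = 0.3086 * h
= 0.3086 * 2128
= 656.7008 mGal

656.7008


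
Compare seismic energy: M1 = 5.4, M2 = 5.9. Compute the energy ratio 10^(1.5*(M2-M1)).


M2 - M1 = 5.9 - 5.4 = 0.5
1.5 * 0.5 = 0.75
ratio = 10^0.75 = 5.62

5.62


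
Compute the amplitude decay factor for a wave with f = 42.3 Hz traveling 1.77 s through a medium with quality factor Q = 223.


pi*f*t/Q = pi*42.3*1.77/223 = 1.054772
A/A0 = exp(-1.054772) = 0.348272

0.348272


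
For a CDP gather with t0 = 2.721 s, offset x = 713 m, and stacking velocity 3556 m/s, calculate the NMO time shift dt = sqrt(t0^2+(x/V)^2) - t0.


x/Vnmo = 713/3556 = 0.200506
(x/Vnmo)^2 = 0.040203
t0^2 = 7.403841
sqrt(7.403841 + 0.040203) = 2.728377
dt = 2.728377 - 2.721 = 0.007377

0.007377


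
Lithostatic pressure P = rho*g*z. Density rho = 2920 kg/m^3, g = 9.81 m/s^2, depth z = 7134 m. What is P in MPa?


P = rho * g * z / 1e6
= 2920 * 9.81 * 7134 / 1e6
= 204354856.8 / 1e6
= 204.3549 MPa

204.3549


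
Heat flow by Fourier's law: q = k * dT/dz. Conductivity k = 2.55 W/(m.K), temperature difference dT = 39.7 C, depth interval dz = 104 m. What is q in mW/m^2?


q = k * dT / dz * 1000
= 2.55 * 39.7 / 104 * 1000
= 0.973413 * 1000
= 973.4135 mW/m^2

973.4135


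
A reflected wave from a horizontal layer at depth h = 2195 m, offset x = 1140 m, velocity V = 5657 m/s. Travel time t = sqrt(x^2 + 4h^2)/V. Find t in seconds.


x^2 + 4h^2 = 1140^2 + 4*2195^2 = 1299600 + 19272100 = 20571700
sqrt(20571700) = 4535.6036
t = 4535.6036 / 5657 = 0.8018 s

0.8018


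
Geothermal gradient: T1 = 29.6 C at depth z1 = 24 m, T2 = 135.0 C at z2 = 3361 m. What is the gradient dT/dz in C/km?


dT = 135.0 - 29.6 = 105.4 C
dz = 3361 - 24 = 3337 m
gradient = dT/dz * 1000 = 105.4/3337 * 1000 = 31.5853 C/km

31.5853


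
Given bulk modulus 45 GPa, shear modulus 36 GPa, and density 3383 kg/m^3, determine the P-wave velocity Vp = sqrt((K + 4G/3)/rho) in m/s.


First compute the effective modulus:
K + 4G/3 = 45e9 + 4*36e9/3 = 93000000000.0 Pa
Then divide by density:
93000000000.0 / 3383 = 27490393.1422 Pa/(kg/m^3)
Take the square root:
Vp = sqrt(27490393.1422) = 5243.13 m/s

5243.13


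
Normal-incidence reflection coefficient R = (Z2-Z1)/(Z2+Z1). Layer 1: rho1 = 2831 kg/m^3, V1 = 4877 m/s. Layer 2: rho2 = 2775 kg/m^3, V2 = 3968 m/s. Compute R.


Z1 = 2831 * 4877 = 13806787
Z2 = 2775 * 3968 = 11011200
R = (11011200 - 13806787) / (11011200 + 13806787) = -2795587 / 24817987 = -0.1126

-0.1126


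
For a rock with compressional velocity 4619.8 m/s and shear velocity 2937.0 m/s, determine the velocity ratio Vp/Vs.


Vp/Vs = 4619.8 / 2937.0
= 1.573

1.573


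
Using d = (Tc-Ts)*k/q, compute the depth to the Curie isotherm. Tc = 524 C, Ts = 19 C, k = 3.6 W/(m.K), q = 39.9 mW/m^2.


T_Curie - T_surf = 524 - 19 = 505 C
Convert q to W/m^2: 39.9 mW/m^2 = 0.0399 W/m^2
d = 505 * 3.6 / 0.0399 = 45563.91 m

45563.91


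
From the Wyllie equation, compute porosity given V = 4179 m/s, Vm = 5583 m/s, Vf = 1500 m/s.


1/V - 1/Vm = 1/4179 - 1/5583 = 6.018e-05
1/Vf - 1/Vm = 1/1500 - 1/5583 = 0.00048755
phi = 6.018e-05 / 0.00048755 = 0.1234

0.1234


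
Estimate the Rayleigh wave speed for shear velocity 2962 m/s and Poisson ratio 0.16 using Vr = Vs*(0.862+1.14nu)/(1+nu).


Numerator factor = 0.862 + 1.14*0.16 = 1.0444
Denominator = 1 + 0.16 = 1.16
Vr = 2962 * 1.0444 / 1.16 = 2666.82 m/s

2666.82


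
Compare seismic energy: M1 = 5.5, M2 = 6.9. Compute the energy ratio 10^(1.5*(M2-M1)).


M2 - M1 = 6.9 - 5.5 = 1.4
1.5 * 1.4 = 2.1
ratio = 10^2.1 = 125.89

125.89


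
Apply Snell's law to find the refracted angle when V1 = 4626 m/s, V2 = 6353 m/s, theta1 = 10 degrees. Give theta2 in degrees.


sin(theta1) = sin(10 deg) = 0.173648
sin(theta2) = V2/V1 * sin(theta1) = 6353/4626 * 0.173648 = 0.238475
theta2 = arcsin(0.238475) = 13.7966 degrees

13.7966


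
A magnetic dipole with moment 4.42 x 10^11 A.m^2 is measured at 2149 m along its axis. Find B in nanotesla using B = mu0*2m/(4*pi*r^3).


m = 4.42 x 10^11 = 442000000000 A.m^2
2m = 884000000000 A.m^2
r^3 = 2149^3 = 9924513949
B = (4pi*10^-7) * 884000000000 / (4*pi * 9924513949) * 1e9
= 1110867.162309 / 124715120450.51 * 1e9
= 8907.2372 nT

8907.2372


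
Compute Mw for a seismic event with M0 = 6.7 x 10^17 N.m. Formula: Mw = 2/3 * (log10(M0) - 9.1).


log10(M0) = log10(6.7 x 10^17) = 17.8261
Mw = 2/3 * (17.8261 - 9.1)
= 2/3 * 8.7261
= 5.82

5.82


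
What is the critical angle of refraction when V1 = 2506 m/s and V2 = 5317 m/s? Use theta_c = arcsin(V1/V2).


V1/V2 = 2506/5317 = 0.471318
theta_c = arcsin(0.471318) = 28.1199 degrees

28.1199


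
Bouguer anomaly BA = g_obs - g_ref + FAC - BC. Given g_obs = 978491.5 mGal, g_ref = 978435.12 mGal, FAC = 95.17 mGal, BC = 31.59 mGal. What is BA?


BA = g_obs - g_ref + FAC - BC
= 978491.5 - 978435.12 + 95.17 - 31.59
= 119.96 mGal

119.96


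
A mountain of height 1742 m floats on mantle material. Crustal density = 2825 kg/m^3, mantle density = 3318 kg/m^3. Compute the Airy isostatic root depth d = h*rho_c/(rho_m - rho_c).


rho_m - rho_c = 3318 - 2825 = 493
d = 1742 * 2825 / 493
= 4921150 / 493
= 9982.05 m

9982.05


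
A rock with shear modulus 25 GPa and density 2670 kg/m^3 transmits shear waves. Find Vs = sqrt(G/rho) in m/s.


Convert G to Pa: G = 25e9 Pa
Compute G/rho = 25e9 / 2670 = 9363295.8801
Vs = sqrt(9363295.8801) = 3059.95 m/s

3059.95


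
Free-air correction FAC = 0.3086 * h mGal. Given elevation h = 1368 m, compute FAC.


FAC = 0.3086 * h
= 0.3086 * 1368
= 422.1648 mGal

422.1648


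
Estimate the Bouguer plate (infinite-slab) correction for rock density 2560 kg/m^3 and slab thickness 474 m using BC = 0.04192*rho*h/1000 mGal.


BC = 0.04192 * rho * h / 1000
= 0.04192 * 2560 * 474 / 1000
= 50.8674 mGal

50.8674


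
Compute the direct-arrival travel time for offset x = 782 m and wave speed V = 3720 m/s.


t = x / V
= 782 / 3720
= 0.2102 s

0.2102


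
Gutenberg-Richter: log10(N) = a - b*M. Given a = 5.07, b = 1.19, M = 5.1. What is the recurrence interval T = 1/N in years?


log10(N) = 5.07 - 1.19*5.1 = -0.999
N = 10^-0.999 = 0.100231
T = 1/N = 1/0.100231 = 9.977 years

9.977


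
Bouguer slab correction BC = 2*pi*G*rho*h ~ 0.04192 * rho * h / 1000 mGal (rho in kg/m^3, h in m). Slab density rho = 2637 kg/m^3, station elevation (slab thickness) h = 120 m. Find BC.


BC = 0.04192 * rho * h / 1000
= 0.04192 * 2637 * 120 / 1000
= 13.2652 mGal

13.2652


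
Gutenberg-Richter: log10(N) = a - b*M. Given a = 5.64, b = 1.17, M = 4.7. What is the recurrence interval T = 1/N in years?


log10(N) = 5.64 - 1.17*4.7 = 0.141
N = 10^0.141 = 1.383566
T = 1/N = 1/1.383566 = 0.7228 years

0.7228


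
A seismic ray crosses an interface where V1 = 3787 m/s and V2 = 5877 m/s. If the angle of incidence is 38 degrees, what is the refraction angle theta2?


sin(theta1) = sin(38 deg) = 0.615661
sin(theta2) = V2/V1 * sin(theta1) = 5877/3787 * 0.615661 = 0.955438
theta2 = arcsin(0.955438) = 72.8309 degrees

72.8309


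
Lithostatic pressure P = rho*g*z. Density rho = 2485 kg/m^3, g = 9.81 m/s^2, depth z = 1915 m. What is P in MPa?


P = rho * g * z / 1e6
= 2485 * 9.81 * 1915 / 1e6
= 46683582.75 / 1e6
= 46.6836 MPa

46.6836


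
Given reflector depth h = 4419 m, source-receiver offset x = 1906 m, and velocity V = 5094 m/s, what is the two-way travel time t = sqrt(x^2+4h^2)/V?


x^2 + 4h^2 = 1906^2 + 4*4419^2 = 3632836 + 78110244 = 81743080
sqrt(81743080) = 9041.188
t = 9041.188 / 5094 = 1.7749 s

1.7749


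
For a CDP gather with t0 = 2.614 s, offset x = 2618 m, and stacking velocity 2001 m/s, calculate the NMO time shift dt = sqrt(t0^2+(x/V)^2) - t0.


x/Vnmo = 2618/2001 = 1.308346
(x/Vnmo)^2 = 1.711769
t0^2 = 6.832996
sqrt(6.832996 + 1.711769) = 2.923143
dt = 2.923143 - 2.614 = 0.309143

0.309143


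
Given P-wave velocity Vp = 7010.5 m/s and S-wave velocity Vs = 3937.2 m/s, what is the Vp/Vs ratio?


Vp/Vs = 7010.5 / 3937.2
= 1.7806

1.7806


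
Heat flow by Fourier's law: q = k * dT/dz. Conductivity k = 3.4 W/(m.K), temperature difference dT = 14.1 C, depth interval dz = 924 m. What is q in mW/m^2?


q = k * dT / dz * 1000
= 3.4 * 14.1 / 924 * 1000
= 0.051883 * 1000
= 51.8831 mW/m^2

51.8831


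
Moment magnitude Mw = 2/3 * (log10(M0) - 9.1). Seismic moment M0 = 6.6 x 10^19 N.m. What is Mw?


log10(M0) = log10(6.6 x 10^19) = 19.8195
Mw = 2/3 * (19.8195 - 9.1)
= 2/3 * 10.7195
= 7.15

7.15


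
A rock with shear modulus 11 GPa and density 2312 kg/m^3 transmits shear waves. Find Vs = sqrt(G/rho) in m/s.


Convert G to Pa: G = 11e9 Pa
Compute G/rho = 11e9 / 2312 = 4757785.4671
Vs = sqrt(4757785.4671) = 2181.23 m/s

2181.23


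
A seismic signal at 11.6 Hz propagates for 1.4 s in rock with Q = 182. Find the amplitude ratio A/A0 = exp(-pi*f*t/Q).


pi*f*t/Q = pi*11.6*1.4/182 = 0.280327
A/A0 = exp(-0.280327) = 0.755537

0.755537


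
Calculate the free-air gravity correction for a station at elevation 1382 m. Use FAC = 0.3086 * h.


FAC = 0.3086 * h
= 0.3086 * 1382
= 426.4852 mGal

426.4852


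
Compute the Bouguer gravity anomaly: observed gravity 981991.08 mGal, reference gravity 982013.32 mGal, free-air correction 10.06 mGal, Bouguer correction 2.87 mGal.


BA = g_obs - g_ref + FAC - BC
= 981991.08 - 982013.32 + 10.06 - 2.87
= -15.05 mGal

-15.05


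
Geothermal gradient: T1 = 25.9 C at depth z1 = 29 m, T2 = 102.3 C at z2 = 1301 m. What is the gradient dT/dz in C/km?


dT = 102.3 - 25.9 = 76.4 C
dz = 1301 - 29 = 1272 m
gradient = dT/dz * 1000 = 76.4/1272 * 1000 = 60.0629 C/km

60.0629


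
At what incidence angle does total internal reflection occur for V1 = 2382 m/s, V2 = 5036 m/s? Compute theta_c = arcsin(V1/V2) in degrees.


V1/V2 = 2382/5036 = 0.472994
theta_c = arcsin(0.472994) = 28.2288 degrees

28.2288


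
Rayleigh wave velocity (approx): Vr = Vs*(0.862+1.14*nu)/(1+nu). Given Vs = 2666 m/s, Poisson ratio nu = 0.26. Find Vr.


Numerator factor = 0.862 + 1.14*0.26 = 1.1584
Denominator = 1 + 0.26 = 1.26
Vr = 2666 * 1.1584 / 1.26 = 2451.03 m/s

2451.03


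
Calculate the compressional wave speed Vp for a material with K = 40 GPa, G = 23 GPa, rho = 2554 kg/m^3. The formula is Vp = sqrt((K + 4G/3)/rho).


First compute the effective modulus:
K + 4G/3 = 40e9 + 4*23e9/3 = 70666666666.67 Pa
Then divide by density:
70666666666.67 / 2554 = 27669015.9227 Pa/(kg/m^3)
Take the square root:
Vp = sqrt(27669015.9227) = 5260.13 m/s

5260.13


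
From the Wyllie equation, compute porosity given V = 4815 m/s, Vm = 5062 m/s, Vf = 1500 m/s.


1/V - 1/Vm = 1/4815 - 1/5062 = 1.013e-05
1/Vf - 1/Vm = 1/1500 - 1/5062 = 0.00046912
phi = 1.013e-05 / 0.00046912 = 0.0216

0.0216


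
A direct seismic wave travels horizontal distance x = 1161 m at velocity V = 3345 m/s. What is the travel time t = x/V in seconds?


t = x / V
= 1161 / 3345
= 0.3471 s

0.3471


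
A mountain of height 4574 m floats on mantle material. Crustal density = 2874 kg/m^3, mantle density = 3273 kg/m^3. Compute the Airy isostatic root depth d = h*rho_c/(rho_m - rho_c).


rho_m - rho_c = 3273 - 2874 = 399
d = 4574 * 2874 / 399
= 13145676 / 399
= 32946.56 m

32946.56


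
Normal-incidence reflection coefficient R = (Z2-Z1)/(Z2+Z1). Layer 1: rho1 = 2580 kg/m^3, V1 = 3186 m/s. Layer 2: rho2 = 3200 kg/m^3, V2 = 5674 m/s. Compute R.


Z1 = 2580 * 3186 = 8219880
Z2 = 3200 * 5674 = 18156800
R = (18156800 - 8219880) / (18156800 + 8219880) = 9936920 / 26376680 = 0.3767

0.3767


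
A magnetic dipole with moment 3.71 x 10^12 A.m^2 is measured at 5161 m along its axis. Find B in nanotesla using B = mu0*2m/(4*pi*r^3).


m = 3.71 x 10^12 = 3710000000000 A.m^2
2m = 7420000000000 A.m^2
r^3 = 5161^3 = 137467988281
B = (4pi*10^-7) * 7420000000000 / (4*pi * 137467988281) * 1e9
= 9324246.995855 / 1727473688349.43 * 1e9
= 5397.6203 nT

5397.6203


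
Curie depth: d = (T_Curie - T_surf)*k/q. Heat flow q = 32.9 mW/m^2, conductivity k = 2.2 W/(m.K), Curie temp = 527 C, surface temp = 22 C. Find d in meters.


T_Curie - T_surf = 527 - 22 = 505 C
Convert q to W/m^2: 32.9 mW/m^2 = 0.0329 W/m^2
d = 505 * 2.2 / 0.0329 = 33769.0 m

33769.0


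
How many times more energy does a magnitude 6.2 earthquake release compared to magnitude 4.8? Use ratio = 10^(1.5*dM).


M2 - M1 = 6.2 - 4.8 = 1.4
1.5 * 1.4 = 2.1
ratio = 10^2.1 = 125.89

125.89


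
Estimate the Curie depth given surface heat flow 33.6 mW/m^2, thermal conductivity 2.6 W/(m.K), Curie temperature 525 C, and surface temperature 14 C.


T_Curie - T_surf = 525 - 14 = 511 C
Convert q to W/m^2: 33.6 mW/m^2 = 0.0336 W/m^2
d = 511 * 2.6 / 0.0336 = 39541.67 m

39541.67


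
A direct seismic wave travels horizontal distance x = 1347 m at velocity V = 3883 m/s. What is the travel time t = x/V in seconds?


t = x / V
= 1347 / 3883
= 0.3469 s

0.3469


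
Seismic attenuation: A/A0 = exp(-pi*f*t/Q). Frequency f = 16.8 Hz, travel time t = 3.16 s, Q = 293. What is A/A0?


pi*f*t/Q = pi*16.8*3.16/293 = 0.569218
A/A0 = exp(-0.569218) = 0.565968

0.565968


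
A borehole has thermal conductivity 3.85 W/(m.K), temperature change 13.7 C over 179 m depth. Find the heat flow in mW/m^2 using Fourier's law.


q = k * dT / dz * 1000
= 3.85 * 13.7 / 179 * 1000
= 0.294665 * 1000
= 294.6648 mW/m^2

294.6648


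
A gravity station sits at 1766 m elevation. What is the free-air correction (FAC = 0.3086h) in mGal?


FAC = 0.3086 * h
= 0.3086 * 1766
= 544.9876 mGal

544.9876


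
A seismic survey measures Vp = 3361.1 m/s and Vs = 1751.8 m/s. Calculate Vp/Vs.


Vp/Vs = 3361.1 / 1751.8
= 1.9187

1.9187


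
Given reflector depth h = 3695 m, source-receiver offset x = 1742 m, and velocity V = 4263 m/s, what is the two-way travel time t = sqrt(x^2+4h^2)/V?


x^2 + 4h^2 = 1742^2 + 4*3695^2 = 3034564 + 54612100 = 57646664
sqrt(57646664) = 7592.54
t = 7592.54 / 4263 = 1.781 s

1.781


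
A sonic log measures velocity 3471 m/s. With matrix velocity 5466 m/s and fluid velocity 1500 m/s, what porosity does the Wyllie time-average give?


1/V - 1/Vm = 1/3471 - 1/5466 = 0.00010515
1/Vf - 1/Vm = 1/1500 - 1/5466 = 0.00048372
phi = 0.00010515 / 0.00048372 = 0.2174

0.2174


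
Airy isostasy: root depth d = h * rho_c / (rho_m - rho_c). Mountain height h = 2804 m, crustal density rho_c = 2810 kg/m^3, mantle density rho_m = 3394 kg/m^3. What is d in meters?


rho_m - rho_c = 3394 - 2810 = 584
d = 2804 * 2810 / 584
= 7879240 / 584
= 13491.85 m

13491.85


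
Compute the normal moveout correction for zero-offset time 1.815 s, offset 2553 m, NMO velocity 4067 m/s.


x/Vnmo = 2553/4067 = 0.627735
(x/Vnmo)^2 = 0.394052
t0^2 = 3.294225
sqrt(3.294225 + 0.394052) = 1.920489
dt = 1.920489 - 1.815 = 0.105489

0.105489


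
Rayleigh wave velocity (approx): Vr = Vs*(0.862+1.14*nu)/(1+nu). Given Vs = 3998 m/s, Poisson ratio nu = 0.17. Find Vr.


Numerator factor = 0.862 + 1.14*0.17 = 1.0558
Denominator = 1 + 0.17 = 1.17
Vr = 3998 * 1.0558 / 1.17 = 3607.77 m/s

3607.77


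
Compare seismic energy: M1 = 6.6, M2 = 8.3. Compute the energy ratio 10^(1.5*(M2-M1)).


M2 - M1 = 8.3 - 6.6 = 1.7
1.5 * 1.7 = 2.55
ratio = 10^2.55 = 354.81

354.81


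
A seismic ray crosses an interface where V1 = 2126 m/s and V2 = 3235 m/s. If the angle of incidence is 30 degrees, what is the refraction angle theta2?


sin(theta1) = sin(30 deg) = 0.5
sin(theta2) = V2/V1 * sin(theta1) = 3235/2126 * 0.5 = 0.760818
theta2 = arcsin(0.760818) = 49.5364 degrees

49.5364


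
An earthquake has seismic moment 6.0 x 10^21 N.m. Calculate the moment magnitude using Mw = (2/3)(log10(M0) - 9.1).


log10(M0) = log10(6.0 x 10^21) = 21.7782
Mw = 2/3 * (21.7782 - 9.1)
= 2/3 * 12.6782
= 8.45

8.45


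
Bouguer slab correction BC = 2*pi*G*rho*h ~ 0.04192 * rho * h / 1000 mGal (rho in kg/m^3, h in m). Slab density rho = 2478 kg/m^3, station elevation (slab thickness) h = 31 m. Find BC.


BC = 0.04192 * rho * h / 1000
= 0.04192 * 2478 * 31 / 1000
= 3.2202 mGal

3.2202


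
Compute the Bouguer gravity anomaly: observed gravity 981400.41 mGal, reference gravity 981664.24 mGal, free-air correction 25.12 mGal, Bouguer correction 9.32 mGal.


BA = g_obs - g_ref + FAC - BC
= 981400.41 - 981664.24 + 25.12 - 9.32
= -248.03 mGal

-248.03


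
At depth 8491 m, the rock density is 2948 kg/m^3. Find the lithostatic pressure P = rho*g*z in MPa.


P = rho * g * z / 1e6
= 2948 * 9.81 * 8491 / 1e6
= 245558701.08 / 1e6
= 245.5587 MPa

245.5587


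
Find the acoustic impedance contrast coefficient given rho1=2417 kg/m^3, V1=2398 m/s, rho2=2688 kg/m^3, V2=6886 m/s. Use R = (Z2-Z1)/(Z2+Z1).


Z1 = 2417 * 2398 = 5795966
Z2 = 2688 * 6886 = 18509568
R = (18509568 - 5795966) / (18509568 + 5795966) = 12713602 / 24305534 = 0.5231

0.5231


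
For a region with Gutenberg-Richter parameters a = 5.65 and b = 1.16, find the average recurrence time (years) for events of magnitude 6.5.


log10(N) = 5.65 - 1.16*6.5 = -1.89
N = 10^-1.89 = 0.012882
T = 1/N = 1/0.012882 = 77.6247 years

77.6247


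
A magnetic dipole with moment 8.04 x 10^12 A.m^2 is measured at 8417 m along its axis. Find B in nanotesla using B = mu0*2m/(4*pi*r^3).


m = 8.04 x 10^12 = 8040000000000 A.m^2
2m = 16080000000000 A.m^2
r^3 = 8417^3 = 596309847713
B = (4pi*10^-7) * 16080000000000 / (4*pi * 596309847713) * 1e9
= 20206723.94789 / 7493450547353.64 * 1e9
= 2696.5847 nT

2696.5847


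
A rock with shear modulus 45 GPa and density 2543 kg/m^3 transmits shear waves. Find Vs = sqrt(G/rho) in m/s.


Convert G to Pa: G = 45e9 Pa
Compute G/rho = 45e9 / 2543 = 17695635.0767
Vs = sqrt(17695635.0767) = 4206.62 m/s

4206.62


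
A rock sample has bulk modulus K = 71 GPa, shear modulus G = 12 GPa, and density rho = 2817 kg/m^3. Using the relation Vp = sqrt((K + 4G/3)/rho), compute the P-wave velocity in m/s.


First compute the effective modulus:
K + 4G/3 = 71e9 + 4*12e9/3 = 87000000000.0 Pa
Then divide by density:
87000000000.0 / 2817 = 30883919.0628 Pa/(kg/m^3)
Take the square root:
Vp = sqrt(30883919.0628) = 5557.33 m/s

5557.33


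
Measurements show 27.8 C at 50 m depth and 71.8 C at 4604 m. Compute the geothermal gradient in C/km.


dT = 71.8 - 27.8 = 44.0 C
dz = 4604 - 50 = 4554 m
gradient = dT/dz * 1000 = 44.0/4554 * 1000 = 9.6618 C/km

9.6618


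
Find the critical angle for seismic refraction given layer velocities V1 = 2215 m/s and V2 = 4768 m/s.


V1/V2 = 2215/4768 = 0.464555
theta_c = arcsin(0.464555) = 27.6815 degrees

27.6815


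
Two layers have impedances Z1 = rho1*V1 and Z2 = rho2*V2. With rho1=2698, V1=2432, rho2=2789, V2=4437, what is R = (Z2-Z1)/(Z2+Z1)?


Z1 = 2698 * 2432 = 6561536
Z2 = 2789 * 4437 = 12374793
R = (12374793 - 6561536) / (12374793 + 6561536) = 5813257 / 18936329 = 0.307

0.307


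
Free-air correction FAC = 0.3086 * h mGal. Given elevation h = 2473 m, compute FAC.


FAC = 0.3086 * h
= 0.3086 * 2473
= 763.1678 mGal

763.1678


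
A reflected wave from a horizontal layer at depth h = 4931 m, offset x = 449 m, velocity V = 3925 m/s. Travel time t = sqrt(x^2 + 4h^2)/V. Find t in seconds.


x^2 + 4h^2 = 449^2 + 4*4931^2 = 201601 + 97259044 = 97460645
sqrt(97460645) = 9872.2158
t = 9872.2158 / 3925 = 2.5152 s

2.5152


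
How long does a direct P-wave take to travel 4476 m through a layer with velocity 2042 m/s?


t = x / V
= 4476 / 2042
= 2.192 s

2.192


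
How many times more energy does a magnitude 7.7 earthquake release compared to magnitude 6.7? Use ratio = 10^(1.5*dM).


M2 - M1 = 7.7 - 6.7 = 1.0
1.5 * 1.0 = 1.5
ratio = 10^1.5 = 31.62

31.62


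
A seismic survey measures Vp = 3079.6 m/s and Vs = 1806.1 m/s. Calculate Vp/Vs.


Vp/Vs = 3079.6 / 1806.1
= 1.7051

1.7051


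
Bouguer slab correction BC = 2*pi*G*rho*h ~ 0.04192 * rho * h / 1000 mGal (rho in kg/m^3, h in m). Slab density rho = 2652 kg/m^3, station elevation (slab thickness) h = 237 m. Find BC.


BC = 0.04192 * rho * h / 1000
= 0.04192 * 2652 * 237 / 1000
= 26.3477 mGal

26.3477


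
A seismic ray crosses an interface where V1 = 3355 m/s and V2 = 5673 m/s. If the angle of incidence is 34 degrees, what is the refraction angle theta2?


sin(theta1) = sin(34 deg) = 0.559193
sin(theta2) = V2/V1 * sin(theta1) = 5673/3355 * 0.559193 = 0.945544
theta2 = arcsin(0.945544) = 71.0045 degrees

71.0045


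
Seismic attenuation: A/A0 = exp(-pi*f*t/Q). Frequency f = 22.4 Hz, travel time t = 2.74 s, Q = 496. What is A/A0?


pi*f*t/Q = pi*22.4*2.74/496 = 0.388747
A/A0 = exp(-0.388747) = 0.677906

0.677906


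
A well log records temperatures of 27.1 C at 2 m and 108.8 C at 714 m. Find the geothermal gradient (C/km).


dT = 108.8 - 27.1 = 81.7 C
dz = 714 - 2 = 712 m
gradient = dT/dz * 1000 = 81.7/712 * 1000 = 114.7472 C/km

114.7472


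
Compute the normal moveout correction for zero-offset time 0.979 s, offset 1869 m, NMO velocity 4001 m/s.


x/Vnmo = 1869/4001 = 0.467133
(x/Vnmo)^2 = 0.218213
t0^2 = 0.958441
sqrt(0.958441 + 0.218213) = 1.084737
dt = 1.084737 - 0.979 = 0.105737

0.105737


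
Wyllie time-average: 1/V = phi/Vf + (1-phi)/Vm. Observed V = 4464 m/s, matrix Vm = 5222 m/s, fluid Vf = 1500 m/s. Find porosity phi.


1/V - 1/Vm = 1/4464 - 1/5222 = 3.252e-05
1/Vf - 1/Vm = 1/1500 - 1/5222 = 0.00047517
phi = 3.252e-05 / 0.00047517 = 0.0684

0.0684


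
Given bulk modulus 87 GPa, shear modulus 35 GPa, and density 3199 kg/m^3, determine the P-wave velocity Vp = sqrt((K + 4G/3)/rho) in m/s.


First compute the effective modulus:
K + 4G/3 = 87e9 + 4*35e9/3 = 133666666666.67 Pa
Then divide by density:
133666666666.67 / 3199 = 41783890.7992 Pa/(kg/m^3)
Take the square root:
Vp = sqrt(41783890.7992) = 6464.05 m/s

6464.05


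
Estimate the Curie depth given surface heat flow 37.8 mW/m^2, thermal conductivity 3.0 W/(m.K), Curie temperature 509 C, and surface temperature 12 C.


T_Curie - T_surf = 509 - 12 = 497 C
Convert q to W/m^2: 37.8 mW/m^2 = 0.0378 W/m^2
d = 497 * 3.0 / 0.0378 = 39444.44 m

39444.44


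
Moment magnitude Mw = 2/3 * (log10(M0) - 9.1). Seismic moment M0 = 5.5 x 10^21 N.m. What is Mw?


log10(M0) = log10(5.5 x 10^21) = 21.7404
Mw = 2/3 * (21.7404 - 9.1)
= 2/3 * 12.6404
= 8.43

8.43


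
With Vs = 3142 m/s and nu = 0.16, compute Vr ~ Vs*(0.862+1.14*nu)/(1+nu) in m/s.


Numerator factor = 0.862 + 1.14*0.16 = 1.0444
Denominator = 1 + 0.16 = 1.16
Vr = 3142 * 1.0444 / 1.16 = 2828.88 m/s

2828.88


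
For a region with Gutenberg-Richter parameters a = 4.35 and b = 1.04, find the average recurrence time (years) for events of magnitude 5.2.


log10(N) = 4.35 - 1.04*5.2 = -1.058
N = 10^-1.058 = 0.087498
T = 1/N = 1/0.087498 = 11.4288 years

11.4288


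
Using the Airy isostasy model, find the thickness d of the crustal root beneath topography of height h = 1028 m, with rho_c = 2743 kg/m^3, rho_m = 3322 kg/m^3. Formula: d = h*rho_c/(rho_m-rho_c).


rho_m - rho_c = 3322 - 2743 = 579
d = 1028 * 2743 / 579
= 2819804 / 579
= 4870.13 m

4870.13


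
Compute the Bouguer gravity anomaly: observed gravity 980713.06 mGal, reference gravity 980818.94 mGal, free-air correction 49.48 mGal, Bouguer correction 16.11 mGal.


BA = g_obs - g_ref + FAC - BC
= 980713.06 - 980818.94 + 49.48 - 16.11
= -72.51 mGal

-72.51


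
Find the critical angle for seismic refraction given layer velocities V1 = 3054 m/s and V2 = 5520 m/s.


V1/V2 = 3054/5520 = 0.553261
theta_c = arcsin(0.553261) = 33.591 degrees

33.591


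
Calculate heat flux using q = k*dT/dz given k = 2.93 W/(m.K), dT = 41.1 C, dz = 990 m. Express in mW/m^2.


q = k * dT / dz * 1000
= 2.93 * 41.1 / 990 * 1000
= 0.121639 * 1000
= 121.6394 mW/m^2

121.6394


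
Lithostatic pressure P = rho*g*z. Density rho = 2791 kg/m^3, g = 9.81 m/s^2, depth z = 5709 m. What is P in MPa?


P = rho * g * z / 1e6
= 2791 * 9.81 * 5709 / 1e6
= 156310764.39 / 1e6
= 156.3108 MPa

156.3108


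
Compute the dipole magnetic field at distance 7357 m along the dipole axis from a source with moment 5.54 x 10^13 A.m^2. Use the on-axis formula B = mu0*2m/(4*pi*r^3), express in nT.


m = 5.54 x 10^13 = 55400000000000 A.m^2
2m = 110800000000000 A.m^2
r^3 = 7357^3 = 398200928293
B = (4pi*10^-7) * 110800000000000 / (4*pi * 398200928293) * 1e9
= 139235386.4071 / 5003940443911.7 * 1e9
= 27825.1486 nT

27825.1486


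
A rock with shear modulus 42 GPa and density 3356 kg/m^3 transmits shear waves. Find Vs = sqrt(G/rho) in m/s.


Convert G to Pa: G = 42e9 Pa
Compute G/rho = 42e9 / 3356 = 12514898.6889
Vs = sqrt(12514898.6889) = 3537.64 m/s

3537.64


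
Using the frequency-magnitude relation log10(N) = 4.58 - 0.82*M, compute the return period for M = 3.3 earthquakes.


log10(N) = 4.58 - 0.82*3.3 = 1.874
N = 10^1.874 = 74.81695
T = 1/N = 1/74.81695 = 0.0134 years

0.0134


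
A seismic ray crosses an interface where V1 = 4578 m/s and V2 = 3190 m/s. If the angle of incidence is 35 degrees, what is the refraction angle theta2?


sin(theta1) = sin(35 deg) = 0.573576
sin(theta2) = V2/V1 * sin(theta1) = 3190/4578 * 0.573576 = 0.399674
theta2 = arcsin(0.399674) = 23.5578 degrees

23.5578


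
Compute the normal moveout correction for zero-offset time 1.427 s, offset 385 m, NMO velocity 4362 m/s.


x/Vnmo = 385/4362 = 0.088262
(x/Vnmo)^2 = 0.00779
t0^2 = 2.036329
sqrt(2.036329 + 0.00779) = 1.429727
dt = 1.429727 - 1.427 = 0.002727

0.002727


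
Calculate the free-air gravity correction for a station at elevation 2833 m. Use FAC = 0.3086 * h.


FAC = 0.3086 * h
= 0.3086 * 2833
= 874.2638 mGal

874.2638


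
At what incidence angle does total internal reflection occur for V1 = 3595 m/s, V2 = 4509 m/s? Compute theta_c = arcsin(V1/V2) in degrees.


V1/V2 = 3595/4509 = 0.797294
theta_c = arcsin(0.797294) = 52.8725 degrees

52.8725


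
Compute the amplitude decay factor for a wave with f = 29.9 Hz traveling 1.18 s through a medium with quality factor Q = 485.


pi*f*t/Q = pi*29.9*1.18/485 = 0.22854
A/A0 = exp(-0.22854) = 0.795695

0.795695


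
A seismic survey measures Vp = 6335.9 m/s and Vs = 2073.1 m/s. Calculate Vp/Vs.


Vp/Vs = 6335.9 / 2073.1
= 3.0562

3.0562


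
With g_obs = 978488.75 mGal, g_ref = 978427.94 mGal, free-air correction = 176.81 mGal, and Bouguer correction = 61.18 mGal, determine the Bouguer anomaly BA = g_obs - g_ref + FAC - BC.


BA = g_obs - g_ref + FAC - BC
= 978488.75 - 978427.94 + 176.81 - 61.18
= 176.44 mGal

176.44


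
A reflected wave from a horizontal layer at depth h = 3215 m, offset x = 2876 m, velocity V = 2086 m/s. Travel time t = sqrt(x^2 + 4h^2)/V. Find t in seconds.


x^2 + 4h^2 = 2876^2 + 4*3215^2 = 8271376 + 41344900 = 49616276
sqrt(49616276) = 7043.8822
t = 7043.8822 / 2086 = 3.3767 s

3.3767


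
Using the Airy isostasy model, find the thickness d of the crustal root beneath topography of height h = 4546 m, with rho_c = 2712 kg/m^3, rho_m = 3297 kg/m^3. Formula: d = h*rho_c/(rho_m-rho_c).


rho_m - rho_c = 3297 - 2712 = 585
d = 4546 * 2712 / 585
= 12328752 / 585
= 21074.79 m

21074.79


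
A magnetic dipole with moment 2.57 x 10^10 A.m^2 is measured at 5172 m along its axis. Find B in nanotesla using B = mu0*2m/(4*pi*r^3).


m = 2.57 x 10^10 = 25700000000 A.m^2
2m = 51400000000 A.m^2
r^3 = 5172^3 = 138348848448
B = (4pi*10^-7) * 51400000000 / (4*pi * 138348848448) * 1e9
= 64591.144958 / 1738542903667.38 * 1e9
= 37.1525 nT

37.1525


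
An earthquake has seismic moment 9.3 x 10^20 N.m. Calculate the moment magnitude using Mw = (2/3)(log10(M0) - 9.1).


log10(M0) = log10(9.3 x 10^20) = 20.9685
Mw = 2/3 * (20.9685 - 9.1)
= 2/3 * 11.8685
= 7.91

7.91


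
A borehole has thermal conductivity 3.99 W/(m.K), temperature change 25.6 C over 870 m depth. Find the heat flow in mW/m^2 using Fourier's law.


q = k * dT / dz * 1000
= 3.99 * 25.6 / 870 * 1000
= 0.117407 * 1000
= 117.4069 mW/m^2

117.4069


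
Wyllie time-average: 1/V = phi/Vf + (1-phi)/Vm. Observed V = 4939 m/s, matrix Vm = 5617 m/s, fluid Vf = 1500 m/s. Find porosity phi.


1/V - 1/Vm = 1/4939 - 1/5617 = 2.444e-05
1/Vf - 1/Vm = 1/1500 - 1/5617 = 0.00048864
phi = 2.444e-05 / 0.00048864 = 0.05

0.05


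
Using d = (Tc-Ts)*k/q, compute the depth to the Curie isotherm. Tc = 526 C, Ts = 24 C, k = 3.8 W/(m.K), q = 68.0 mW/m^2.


T_Curie - T_surf = 526 - 24 = 502 C
Convert q to W/m^2: 68.0 mW/m^2 = 0.068 W/m^2
d = 502 * 3.8 / 0.068 = 28052.94 m

28052.94


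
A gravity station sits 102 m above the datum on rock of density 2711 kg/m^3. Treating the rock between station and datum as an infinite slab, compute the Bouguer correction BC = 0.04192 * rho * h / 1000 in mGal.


BC = 0.04192 * rho * h / 1000
= 0.04192 * 2711 * 102 / 1000
= 11.5918 mGal

11.5918


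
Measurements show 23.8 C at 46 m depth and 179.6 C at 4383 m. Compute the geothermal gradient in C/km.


dT = 179.6 - 23.8 = 155.8 C
dz = 4383 - 46 = 4337 m
gradient = dT/dz * 1000 = 155.8/4337 * 1000 = 35.9234 C/km

35.9234


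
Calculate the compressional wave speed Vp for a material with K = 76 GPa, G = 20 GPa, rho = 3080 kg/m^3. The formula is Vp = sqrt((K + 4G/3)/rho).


First compute the effective modulus:
K + 4G/3 = 76e9 + 4*20e9/3 = 102666666666.67 Pa
Then divide by density:
102666666666.67 / 3080 = 33333333.3333 Pa/(kg/m^3)
Take the square root:
Vp = sqrt(33333333.3333) = 5773.5 m/s

5773.5


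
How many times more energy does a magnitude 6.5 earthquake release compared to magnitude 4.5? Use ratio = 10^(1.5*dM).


M2 - M1 = 6.5 - 4.5 = 2.0
1.5 * 2.0 = 3.0
ratio = 10^3.0 = 1000.0

1000.0


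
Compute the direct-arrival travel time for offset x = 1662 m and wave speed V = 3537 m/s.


t = x / V
= 1662 / 3537
= 0.4699 s

0.4699


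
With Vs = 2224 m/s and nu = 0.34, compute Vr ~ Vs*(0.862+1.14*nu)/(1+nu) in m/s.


Numerator factor = 0.862 + 1.14*0.34 = 1.2496
Denominator = 1 + 0.34 = 1.34
Vr = 2224 * 1.2496 / 1.34 = 2073.96 m/s

2073.96


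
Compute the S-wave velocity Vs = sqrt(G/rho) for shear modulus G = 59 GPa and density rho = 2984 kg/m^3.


Convert G to Pa: G = 59e9 Pa
Compute G/rho = 59e9 / 2984 = 19772117.9625
Vs = sqrt(19772117.9625) = 4446.58 m/s

4446.58


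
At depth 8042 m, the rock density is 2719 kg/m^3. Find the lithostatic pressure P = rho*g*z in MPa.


P = rho * g * z / 1e6
= 2719 * 9.81 * 8042 / 1e6
= 214507402.38 / 1e6
= 214.5074 MPa

214.5074


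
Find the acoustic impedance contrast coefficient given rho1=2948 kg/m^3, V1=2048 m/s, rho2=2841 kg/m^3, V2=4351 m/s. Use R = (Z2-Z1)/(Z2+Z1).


Z1 = 2948 * 2048 = 6037504
Z2 = 2841 * 4351 = 12361191
R = (12361191 - 6037504) / (12361191 + 6037504) = 6323687 / 18398695 = 0.3437

0.3437


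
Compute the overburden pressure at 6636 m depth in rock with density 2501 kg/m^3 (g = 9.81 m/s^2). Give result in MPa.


P = rho * g * z / 1e6
= 2501 * 9.81 * 6636 / 1e6
= 162812999.16 / 1e6
= 162.813 MPa

162.813


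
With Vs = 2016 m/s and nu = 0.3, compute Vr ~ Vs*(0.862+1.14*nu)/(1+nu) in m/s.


Numerator factor = 0.862 + 1.14*0.3 = 1.204
Denominator = 1 + 0.3 = 1.3
Vr = 2016 * 1.204 / 1.3 = 1867.13 m/s

1867.13


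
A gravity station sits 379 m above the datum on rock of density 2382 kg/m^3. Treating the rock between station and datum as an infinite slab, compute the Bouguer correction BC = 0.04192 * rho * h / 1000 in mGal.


BC = 0.04192 * rho * h / 1000
= 0.04192 * 2382 * 379 / 1000
= 37.8445 mGal

37.8445


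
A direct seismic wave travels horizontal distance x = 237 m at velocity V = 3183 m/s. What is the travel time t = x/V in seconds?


t = x / V
= 237 / 3183
= 0.0745 s

0.0745


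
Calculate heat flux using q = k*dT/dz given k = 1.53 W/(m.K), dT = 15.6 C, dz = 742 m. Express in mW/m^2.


q = k * dT / dz * 1000
= 1.53 * 15.6 / 742 * 1000
= 0.032167 * 1000
= 32.1671 mW/m^2

32.1671


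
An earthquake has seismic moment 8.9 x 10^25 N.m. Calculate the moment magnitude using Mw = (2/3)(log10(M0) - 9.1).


log10(M0) = log10(8.9 x 10^25) = 25.9494
Mw = 2/3 * (25.9494 - 9.1)
= 2/3 * 16.8494
= 11.23

11.23


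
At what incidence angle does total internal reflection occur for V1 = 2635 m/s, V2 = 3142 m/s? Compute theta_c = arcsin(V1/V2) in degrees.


V1/V2 = 2635/3142 = 0.838638
theta_c = arcsin(0.838638) = 56.9966 degrees

56.9966


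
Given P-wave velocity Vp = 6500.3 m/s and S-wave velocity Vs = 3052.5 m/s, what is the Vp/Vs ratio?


Vp/Vs = 6500.3 / 3052.5
= 2.1295

2.1295


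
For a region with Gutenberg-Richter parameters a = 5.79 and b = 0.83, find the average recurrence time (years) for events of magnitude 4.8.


log10(N) = 5.79 - 0.83*4.8 = 1.806
N = 10^1.806 = 63.973484
T = 1/N = 1/63.973484 = 0.0156 years

0.0156


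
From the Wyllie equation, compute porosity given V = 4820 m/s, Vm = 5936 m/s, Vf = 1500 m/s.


1/V - 1/Vm = 1/4820 - 1/5936 = 3.901e-05
1/Vf - 1/Vm = 1/1500 - 1/5936 = 0.0004982
phi = 3.901e-05 / 0.0004982 = 0.0783

0.0783


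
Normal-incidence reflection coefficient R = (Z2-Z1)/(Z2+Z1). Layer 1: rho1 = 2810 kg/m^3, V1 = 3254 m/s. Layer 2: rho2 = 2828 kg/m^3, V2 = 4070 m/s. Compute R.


Z1 = 2810 * 3254 = 9143740
Z2 = 2828 * 4070 = 11509960
R = (11509960 - 9143740) / (11509960 + 9143740) = 2366220 / 20653700 = 0.1146

0.1146


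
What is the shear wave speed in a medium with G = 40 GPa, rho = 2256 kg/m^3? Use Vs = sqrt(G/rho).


Convert G to Pa: G = 40e9 Pa
Compute G/rho = 40e9 / 2256 = 17730496.4539
Vs = sqrt(17730496.4539) = 4210.76 m/s

4210.76


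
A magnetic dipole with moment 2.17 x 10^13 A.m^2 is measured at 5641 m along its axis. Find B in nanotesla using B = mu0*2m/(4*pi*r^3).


m = 2.17 x 10^13 = 21700000000000 A.m^2
2m = 43400000000000 A.m^2
r^3 = 5641^3 = 179501589721
B = (4pi*10^-7) * 43400000000000 / (4*pi * 179501589721) * 1e9
= 54538048.466319 / 2255683502300.73 * 1e9
= 24178.0589 nT

24178.0589


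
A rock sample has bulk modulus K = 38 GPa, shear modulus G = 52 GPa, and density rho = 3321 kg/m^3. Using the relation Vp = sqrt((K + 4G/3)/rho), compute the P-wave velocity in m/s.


First compute the effective modulus:
K + 4G/3 = 38e9 + 4*52e9/3 = 107333333333.33 Pa
Then divide by density:
107333333333.33 / 3321 = 32319582.4551 Pa/(kg/m^3)
Take the square root:
Vp = sqrt(32319582.4551) = 5685.03 m/s

5685.03
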